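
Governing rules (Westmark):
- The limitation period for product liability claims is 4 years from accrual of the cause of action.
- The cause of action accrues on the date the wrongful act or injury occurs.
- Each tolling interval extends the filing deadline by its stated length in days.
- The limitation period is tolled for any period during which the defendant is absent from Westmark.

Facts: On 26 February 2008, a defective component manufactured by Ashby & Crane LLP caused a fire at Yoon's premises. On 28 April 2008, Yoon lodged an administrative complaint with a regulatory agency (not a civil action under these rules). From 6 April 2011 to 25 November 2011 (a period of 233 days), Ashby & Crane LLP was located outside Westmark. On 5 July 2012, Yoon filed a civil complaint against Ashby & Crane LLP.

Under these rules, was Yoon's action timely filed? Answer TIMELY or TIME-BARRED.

The cause of action accrued on 26 February 2008, the date of the act.
4 years from 26 February 2008 is 26 February 2012.
The defendant's absence from the jurisdiction from 6 April 2011 to 25 November 2011 tolled the period for 233 days, extending the deadline to 16 October 2012.
None of the other events listed affects the running of the period under the stated rules.
The 5 July 2012 filing precedes the 16 October 2012 deadline; the claim is timely.

TIMELY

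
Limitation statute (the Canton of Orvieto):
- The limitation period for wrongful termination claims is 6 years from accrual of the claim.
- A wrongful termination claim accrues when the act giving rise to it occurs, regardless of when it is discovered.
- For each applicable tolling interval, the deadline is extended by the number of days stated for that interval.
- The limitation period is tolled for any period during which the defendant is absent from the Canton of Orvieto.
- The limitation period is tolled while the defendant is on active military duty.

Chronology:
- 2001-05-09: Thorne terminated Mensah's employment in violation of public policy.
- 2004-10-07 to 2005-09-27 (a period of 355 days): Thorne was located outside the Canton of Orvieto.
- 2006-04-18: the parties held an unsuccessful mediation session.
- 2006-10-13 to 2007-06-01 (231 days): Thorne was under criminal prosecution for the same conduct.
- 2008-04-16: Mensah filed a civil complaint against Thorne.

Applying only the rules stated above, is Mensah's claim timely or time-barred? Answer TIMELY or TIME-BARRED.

The claim accrued on 2001-05-09, the date of the act.
6 years from 2001-05-09 is 2007-05-09.
Because the defendant's absence from the jurisdiction ran from 2004-10-07 to 2005-09-27, the deadline is extended by 355 days to 2008-04-28.
The pending criminal prosecution from 2006-10-13 to 2007-06-01 does not toll the period, because no stated rule makes a criminal prosecution a tolling event.
None of the other events listed affects the running of the period under the stated rules.
Mensah filed on 2008-04-16, before the 2008-04-28 deadline, so the action is timely.

TIMELY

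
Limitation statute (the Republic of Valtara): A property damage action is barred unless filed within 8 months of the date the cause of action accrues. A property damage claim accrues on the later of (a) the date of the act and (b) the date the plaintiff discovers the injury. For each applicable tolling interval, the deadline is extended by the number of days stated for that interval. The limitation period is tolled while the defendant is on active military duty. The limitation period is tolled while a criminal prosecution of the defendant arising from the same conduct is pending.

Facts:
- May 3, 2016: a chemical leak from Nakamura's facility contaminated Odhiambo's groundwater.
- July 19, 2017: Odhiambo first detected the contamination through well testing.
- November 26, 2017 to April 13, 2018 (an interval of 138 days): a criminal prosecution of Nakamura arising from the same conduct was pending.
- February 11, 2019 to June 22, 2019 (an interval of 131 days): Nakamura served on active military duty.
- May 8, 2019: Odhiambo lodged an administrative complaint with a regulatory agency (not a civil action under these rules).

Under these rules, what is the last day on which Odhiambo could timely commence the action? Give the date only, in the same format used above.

August 4, 2018

The claim accrued on July 19, 2017 — the later of the May 3, 2016 act and the July 19, 2017 discovery.
The untolled deadline — 8 months after July 19, 2017 — is March 19, 2018.
The period was tolled for 138 days by the pending criminal prosecution (November 26, 2017 to April 13, 2018), pushing the deadline to August 4, 2018.
The defendant's active military service from February 11, 2019 to June 22, 2019 began after the period had already run on August 4, 2018, so it has no tolling effect.
Nothing else in the chronology tolls or restarts the period.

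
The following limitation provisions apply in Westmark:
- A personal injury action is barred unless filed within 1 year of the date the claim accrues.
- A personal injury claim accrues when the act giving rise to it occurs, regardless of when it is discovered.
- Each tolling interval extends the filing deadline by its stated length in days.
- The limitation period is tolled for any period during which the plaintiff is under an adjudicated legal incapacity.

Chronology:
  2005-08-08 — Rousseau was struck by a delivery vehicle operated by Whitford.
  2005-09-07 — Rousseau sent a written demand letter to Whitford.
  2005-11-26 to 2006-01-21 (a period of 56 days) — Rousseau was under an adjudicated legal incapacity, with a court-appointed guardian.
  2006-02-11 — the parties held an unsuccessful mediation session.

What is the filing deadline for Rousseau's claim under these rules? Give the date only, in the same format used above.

2006-10-03

The claim accrued on 2005-08-08, when the wrongful act occurred.
The untolled deadline — 1 year after 2005-08-08 — is 2006-08-08.
The period was tolled for 56 days by the plaintiff's legal incapacity (2005-11-26 to 2006-01-21), pushing the deadline to 2006-10-03.
None of the other events listed affects the running of the period under the stated rules.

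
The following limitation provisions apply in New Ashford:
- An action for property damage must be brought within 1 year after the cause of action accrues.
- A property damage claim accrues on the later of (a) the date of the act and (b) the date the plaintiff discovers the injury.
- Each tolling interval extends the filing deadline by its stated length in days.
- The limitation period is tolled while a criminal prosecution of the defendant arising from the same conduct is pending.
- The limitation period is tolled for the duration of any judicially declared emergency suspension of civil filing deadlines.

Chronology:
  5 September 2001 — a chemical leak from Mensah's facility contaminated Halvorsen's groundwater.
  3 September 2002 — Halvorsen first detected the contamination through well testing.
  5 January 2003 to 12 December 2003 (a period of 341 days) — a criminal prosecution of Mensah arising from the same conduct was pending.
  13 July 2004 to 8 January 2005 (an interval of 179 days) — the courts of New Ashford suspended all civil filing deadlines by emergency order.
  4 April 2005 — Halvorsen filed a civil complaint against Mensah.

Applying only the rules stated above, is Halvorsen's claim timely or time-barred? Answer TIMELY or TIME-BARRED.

TIME-BARRED

Taking the later of the act (5 September 2001) and discovery (3 September 2002), the claim accrued on 3 September 2002.
Adding the 1 year base period to 3 September 2002 gives a deadline of 3 September 2003, before any tolling.
The period was tolled for 341 days by the pending criminal prosecution (5 January 2003 to 12 December 2003), pushing the deadline to 9 August 2004.
Because the emergency suspension of filing deadlines ran from 13 July 2004 to 8 January 2005, the deadline is extended by 179 days to 4 February 2005.
Filing on 4 April 2005 missed the 4 February 2005 deadline — the action is time-barred.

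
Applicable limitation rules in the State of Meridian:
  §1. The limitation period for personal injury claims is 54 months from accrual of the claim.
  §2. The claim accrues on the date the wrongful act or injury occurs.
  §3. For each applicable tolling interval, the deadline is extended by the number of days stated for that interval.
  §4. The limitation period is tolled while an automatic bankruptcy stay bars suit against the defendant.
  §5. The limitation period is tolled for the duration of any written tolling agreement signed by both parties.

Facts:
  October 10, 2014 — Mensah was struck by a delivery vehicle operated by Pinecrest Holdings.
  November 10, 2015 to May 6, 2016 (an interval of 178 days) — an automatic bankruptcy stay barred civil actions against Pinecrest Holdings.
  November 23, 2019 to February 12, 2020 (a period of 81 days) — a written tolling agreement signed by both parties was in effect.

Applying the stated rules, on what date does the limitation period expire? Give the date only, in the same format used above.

October 5, 2019

The claim accrued on October 10, 2014, when the wrongful act occurred.
The untolled deadline — 54 months after October 10, 2014 — is April 10, 2019.
The automatic bankruptcy stay from November 10, 2015 to May 6, 2016 tolled the period for 178 days, extending the deadline to October 5, 2019.
The written tolling agreement starting November 23, 2019 came too late — the period had run on October 5, 2019 — and so does not extend the deadline.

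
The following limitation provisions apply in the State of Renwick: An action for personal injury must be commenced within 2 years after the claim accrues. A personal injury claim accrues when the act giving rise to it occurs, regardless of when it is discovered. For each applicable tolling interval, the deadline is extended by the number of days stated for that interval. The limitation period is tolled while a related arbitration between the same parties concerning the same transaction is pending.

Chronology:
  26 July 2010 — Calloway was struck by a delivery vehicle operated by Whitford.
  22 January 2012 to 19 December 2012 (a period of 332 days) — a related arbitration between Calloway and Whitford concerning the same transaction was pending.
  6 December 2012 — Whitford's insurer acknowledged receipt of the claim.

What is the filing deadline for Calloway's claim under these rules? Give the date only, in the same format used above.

23 June 2013

The limitation period began to run on 26 July 2010.
The untolled deadline — 2 years after 26 July 2010 — is 26 July 2012.
The period was tolled for 332 days by the pending related arbitration (22 January 2012 to 19 December 2012), pushing the deadline to 23 June 2013.
Nothing else in the chronology tolls or restarts the period.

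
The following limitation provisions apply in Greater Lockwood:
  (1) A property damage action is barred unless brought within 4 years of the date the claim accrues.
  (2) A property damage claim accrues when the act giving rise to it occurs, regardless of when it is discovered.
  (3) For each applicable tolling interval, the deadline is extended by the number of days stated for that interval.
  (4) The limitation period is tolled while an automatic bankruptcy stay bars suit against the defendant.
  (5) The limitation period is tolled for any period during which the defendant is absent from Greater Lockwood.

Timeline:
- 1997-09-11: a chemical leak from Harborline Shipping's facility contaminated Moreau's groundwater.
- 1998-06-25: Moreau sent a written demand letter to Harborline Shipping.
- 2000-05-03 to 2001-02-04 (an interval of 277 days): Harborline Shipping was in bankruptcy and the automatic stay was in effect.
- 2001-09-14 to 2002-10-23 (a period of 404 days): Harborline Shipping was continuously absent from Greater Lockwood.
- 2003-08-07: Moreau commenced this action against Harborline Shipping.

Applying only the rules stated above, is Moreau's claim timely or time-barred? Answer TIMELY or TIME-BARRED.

The claim accrued on 1997-09-11, when the wrongful act occurred.
Adding the 4 years base period to 1997-09-11 gives a deadline of 2001-09-11, before any tolling.
The period was tolled for 277 days by the automatic bankruptcy stay (2000-05-03 to 2001-02-04), pushing the deadline to 2002-06-15.
The defendant's absence from the jurisdiction from 2001-09-14 to 2002-10-23 tolled the period for 404 days, extending the deadline to 2003-07-24.
The other events in the timeline have no effect on the limitation period under the stated rules.
Filing on 2003-08-07 missed the 2003-07-24 deadline — the action is time-barred.

TIME-BARRED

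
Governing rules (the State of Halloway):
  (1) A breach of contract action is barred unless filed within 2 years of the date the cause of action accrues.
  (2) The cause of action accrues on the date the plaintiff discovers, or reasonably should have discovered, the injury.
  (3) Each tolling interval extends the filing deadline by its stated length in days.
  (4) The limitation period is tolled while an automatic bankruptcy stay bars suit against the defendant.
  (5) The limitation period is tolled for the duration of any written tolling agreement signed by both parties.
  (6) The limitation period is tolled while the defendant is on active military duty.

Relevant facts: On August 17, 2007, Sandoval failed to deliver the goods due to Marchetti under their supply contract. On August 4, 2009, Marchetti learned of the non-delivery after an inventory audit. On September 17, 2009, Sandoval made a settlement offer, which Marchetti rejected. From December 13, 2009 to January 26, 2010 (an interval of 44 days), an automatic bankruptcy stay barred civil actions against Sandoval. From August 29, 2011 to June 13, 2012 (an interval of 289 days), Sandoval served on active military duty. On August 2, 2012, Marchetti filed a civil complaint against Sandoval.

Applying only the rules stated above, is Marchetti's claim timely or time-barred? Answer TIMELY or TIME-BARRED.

TIME-BARRED

Accrual is tied to discovery, so the period began on August 4, 2009 rather than on August 17, 2007 when the act occurred.
Adding the 2 years base period to August 4, 2009 gives a deadline of August 4, 2011, before any tolling.
The period was tolled for 44 days by the automatic bankruptcy stay (December 13, 2009 to January 26, 2010), pushing the deadline to September 17, 2011.
The defendant's active military service from August 29, 2011 to June 13, 2012 tolled the period for 289 days, extending the deadline to July 2, 2012.
Nothing else in the chronology tolls or restarts the period.
Marchetti filed on August 2, 2012, after the July 2, 2012 deadline, so the action is time-barred.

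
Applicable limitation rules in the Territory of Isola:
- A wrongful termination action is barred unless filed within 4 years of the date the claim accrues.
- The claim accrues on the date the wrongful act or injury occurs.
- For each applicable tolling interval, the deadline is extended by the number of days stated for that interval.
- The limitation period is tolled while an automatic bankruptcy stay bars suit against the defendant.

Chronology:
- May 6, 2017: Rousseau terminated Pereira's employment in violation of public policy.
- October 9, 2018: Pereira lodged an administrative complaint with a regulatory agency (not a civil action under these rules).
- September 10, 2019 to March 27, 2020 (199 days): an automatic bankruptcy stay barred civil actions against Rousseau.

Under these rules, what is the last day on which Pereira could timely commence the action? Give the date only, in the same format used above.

November 21, 2021

The claim accrued on May 6, 2017, when the wrongful act occurred.
The untolled deadline — 4 years after May 6, 2017 — is May 6, 2021.
The automatic bankruptcy stay from September 10, 2019 to March 27, 2020 tolled the period for 199 days, extending the deadline to November 21, 2021.
Nothing else in the chronology tolls or restarts the period.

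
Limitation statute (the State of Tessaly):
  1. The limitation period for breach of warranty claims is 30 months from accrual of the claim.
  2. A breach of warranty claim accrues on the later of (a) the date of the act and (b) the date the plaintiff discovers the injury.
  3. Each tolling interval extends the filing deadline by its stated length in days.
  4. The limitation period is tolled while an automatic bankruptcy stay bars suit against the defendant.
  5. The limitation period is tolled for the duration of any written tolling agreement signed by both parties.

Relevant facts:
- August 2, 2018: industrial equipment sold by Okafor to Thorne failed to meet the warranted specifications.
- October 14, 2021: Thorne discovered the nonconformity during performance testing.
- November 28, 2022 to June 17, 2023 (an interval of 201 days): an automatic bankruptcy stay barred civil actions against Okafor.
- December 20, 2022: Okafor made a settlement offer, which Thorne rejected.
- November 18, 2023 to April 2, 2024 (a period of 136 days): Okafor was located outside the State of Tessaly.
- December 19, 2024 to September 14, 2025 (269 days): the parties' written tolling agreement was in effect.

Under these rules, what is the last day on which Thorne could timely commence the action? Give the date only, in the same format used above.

The claim accrued on October 14, 2021 — the later of the August 2, 2018 act and the October 14, 2021 discovery.
Adding the 30 months base period to October 14, 2021 gives a deadline of April 14, 2024, before any tolling.
Because the automatic bankruptcy stay ran from November 28, 2022 to June 17, 2023, the deadline is extended by 201 days to November 1, 2024.
The written tolling agreement starting December 19, 2024 came too late — the period had run on November 1, 2024 — and so does not extend the deadline.
No stated provision tolls the period for the defendant's absence, so the interval from November 18, 2023 to April 2, 2024 has no effect on the deadline.
The other events in the timeline have no effect on the limitation period under the stated rules.

November 1, 2024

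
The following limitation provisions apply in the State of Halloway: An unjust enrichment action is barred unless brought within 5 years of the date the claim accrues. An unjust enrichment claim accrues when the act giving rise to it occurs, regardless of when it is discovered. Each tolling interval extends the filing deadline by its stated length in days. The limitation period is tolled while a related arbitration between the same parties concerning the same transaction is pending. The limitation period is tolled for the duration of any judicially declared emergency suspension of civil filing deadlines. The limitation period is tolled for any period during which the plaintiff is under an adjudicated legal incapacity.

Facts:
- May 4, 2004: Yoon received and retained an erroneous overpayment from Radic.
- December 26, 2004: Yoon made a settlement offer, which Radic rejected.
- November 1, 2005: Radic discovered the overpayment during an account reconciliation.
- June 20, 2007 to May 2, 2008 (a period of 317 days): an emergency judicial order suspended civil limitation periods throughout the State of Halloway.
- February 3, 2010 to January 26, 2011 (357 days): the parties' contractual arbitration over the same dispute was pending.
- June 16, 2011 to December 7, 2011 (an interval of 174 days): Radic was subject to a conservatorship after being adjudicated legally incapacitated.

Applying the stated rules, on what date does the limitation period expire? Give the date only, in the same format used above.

March 9, 2011

Because the rule ties accrual to occurrence, the claim accrued on May 4, 2004, not on the November 1, 2005 discovery date.
5 years from May 4, 2004 is May 4, 2009.
The period was tolled for 317 days by the emergency suspension of filing deadlines (June 20, 2007 to May 2, 2008), pushing the deadline to March 17, 2010.
The pending related arbitration from February 3, 2010 to January 26, 2011 tolled the period for 357 days, extending the deadline to March 9, 2011.
The plaintiff's legal incapacity from June 16, 2011 to December 7, 2011 began after the period had already run on March 9, 2011, so it has no tolling effect.
None of the other events listed affects the running of the period under the stated rules.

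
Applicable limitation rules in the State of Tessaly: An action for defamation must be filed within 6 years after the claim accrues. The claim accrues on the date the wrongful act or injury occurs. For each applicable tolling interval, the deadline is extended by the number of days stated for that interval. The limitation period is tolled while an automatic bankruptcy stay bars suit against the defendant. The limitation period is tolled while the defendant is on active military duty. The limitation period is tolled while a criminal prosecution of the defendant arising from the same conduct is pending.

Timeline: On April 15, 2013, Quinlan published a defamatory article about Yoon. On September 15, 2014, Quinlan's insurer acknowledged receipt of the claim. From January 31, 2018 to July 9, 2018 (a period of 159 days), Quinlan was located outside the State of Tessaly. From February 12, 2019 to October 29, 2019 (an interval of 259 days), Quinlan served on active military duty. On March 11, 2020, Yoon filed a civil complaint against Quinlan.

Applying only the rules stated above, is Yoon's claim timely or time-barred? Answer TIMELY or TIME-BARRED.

The claim accrued on April 15, 2013, the date of the act.
6 years from April 15, 2013 is April 15, 2019.
Because the defendant's active military service ran from February 12, 2019 to October 29, 2019, the deadline is extended by 259 days to December 30, 2019.
The defendant's absence from the jurisdiction from January 31, 2018 to July 9, 2018 does not toll the period, because no stated rule makes the defendant's absence a tolling event.
None of the other events listed affects the running of the period under the stated rules.
Filing on March 11, 2020 missed the December 30, 2019 deadline — the action is time-barred.

TIME-BARRED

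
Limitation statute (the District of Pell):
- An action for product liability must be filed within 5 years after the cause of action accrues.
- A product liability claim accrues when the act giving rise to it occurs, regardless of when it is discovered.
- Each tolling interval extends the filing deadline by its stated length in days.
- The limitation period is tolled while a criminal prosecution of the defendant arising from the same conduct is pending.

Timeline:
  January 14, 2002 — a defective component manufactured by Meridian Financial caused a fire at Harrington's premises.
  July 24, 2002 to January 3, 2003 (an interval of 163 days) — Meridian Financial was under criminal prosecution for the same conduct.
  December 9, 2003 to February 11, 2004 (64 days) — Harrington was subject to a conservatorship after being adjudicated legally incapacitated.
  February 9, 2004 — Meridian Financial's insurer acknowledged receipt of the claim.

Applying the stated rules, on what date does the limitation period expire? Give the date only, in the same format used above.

June 26, 2007

The limitation period began to run on January 14, 2002.
5 years from January 14, 2002 is January 14, 2007.
The period was tolled for 163 days by the pending criminal prosecution (July 24, 2002 to January 3, 2003), pushing the deadline to June 26, 2007.
The plaintiff's legal incapacity from December 9, 2003 to February 11, 2004 does not toll the period, because no stated rule makes the plaintiff's incapacity a tolling event.
None of the other events listed affects the running of the period under the stated rules.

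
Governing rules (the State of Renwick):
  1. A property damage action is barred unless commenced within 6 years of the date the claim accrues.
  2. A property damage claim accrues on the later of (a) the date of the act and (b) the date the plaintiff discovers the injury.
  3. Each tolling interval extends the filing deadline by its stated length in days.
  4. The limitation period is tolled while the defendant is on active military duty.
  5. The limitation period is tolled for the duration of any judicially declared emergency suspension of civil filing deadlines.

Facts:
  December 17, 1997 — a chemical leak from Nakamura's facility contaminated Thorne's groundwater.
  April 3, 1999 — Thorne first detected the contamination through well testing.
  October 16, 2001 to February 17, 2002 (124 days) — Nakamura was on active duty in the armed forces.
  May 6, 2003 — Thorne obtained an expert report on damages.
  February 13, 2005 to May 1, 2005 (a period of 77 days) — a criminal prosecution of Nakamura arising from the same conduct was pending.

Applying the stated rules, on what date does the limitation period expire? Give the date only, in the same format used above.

August 5, 2005

The claim accrued on April 3, 1999 — the later of the December 17, 1997 act and the April 3, 1999 discovery.
The untolled deadline — 6 years after April 3, 1999 — is April 3, 2005.
The period was tolled for 124 days by the defendant's active military service (October 16, 2001 to February 17, 2002), pushing the deadline to August 5, 2005.
The pending criminal prosecution from February 13, 2005 to May 1, 2005 does not toll the period, because no stated rule makes a criminal prosecution a tolling event.
The other events in the timeline have no effect on the limitation period under the stated rules.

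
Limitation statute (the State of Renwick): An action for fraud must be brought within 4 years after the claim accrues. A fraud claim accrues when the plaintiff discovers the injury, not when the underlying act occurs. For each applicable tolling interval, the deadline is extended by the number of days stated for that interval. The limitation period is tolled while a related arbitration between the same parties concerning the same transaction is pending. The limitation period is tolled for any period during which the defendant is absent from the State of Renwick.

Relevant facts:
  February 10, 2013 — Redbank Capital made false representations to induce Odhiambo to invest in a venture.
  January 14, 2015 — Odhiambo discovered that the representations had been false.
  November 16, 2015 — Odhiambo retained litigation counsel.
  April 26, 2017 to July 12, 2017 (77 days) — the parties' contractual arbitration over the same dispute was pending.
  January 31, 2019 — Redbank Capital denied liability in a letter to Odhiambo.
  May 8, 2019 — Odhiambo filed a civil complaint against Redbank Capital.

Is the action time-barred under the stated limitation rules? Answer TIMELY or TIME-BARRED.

TIME-BARRED

Under the discovery rule, the claim accrued on January 14, 2015, when Odhiambo discovered the injury — not on the February 10, 2013 date of the underlying act.
4 years from January 14, 2015 is January 14, 2019.
The pending related arbitration from April 26, 2017 to July 12, 2017 tolled the period for 77 days, extending the deadline to April 1, 2019.
Nothing else in the chronology tolls or restarts the period.
Filing on May 8, 2019 missed the April 1, 2019 deadline — the action is time-barred.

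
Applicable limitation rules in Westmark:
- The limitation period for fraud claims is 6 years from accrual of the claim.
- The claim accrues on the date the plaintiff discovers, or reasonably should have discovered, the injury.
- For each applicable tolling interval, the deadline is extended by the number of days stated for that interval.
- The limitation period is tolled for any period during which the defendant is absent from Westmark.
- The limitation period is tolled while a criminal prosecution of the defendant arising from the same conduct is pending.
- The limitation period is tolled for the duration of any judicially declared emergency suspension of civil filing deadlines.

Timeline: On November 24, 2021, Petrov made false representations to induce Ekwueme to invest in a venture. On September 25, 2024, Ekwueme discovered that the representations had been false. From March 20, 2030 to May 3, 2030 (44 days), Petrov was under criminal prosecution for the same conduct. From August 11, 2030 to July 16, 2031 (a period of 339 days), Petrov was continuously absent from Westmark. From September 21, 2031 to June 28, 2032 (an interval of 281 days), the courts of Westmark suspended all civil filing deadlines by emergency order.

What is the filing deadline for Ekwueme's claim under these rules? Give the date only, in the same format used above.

Accrual is tied to discovery, so the period began on September 25, 2024 rather than on November 24, 2021 when the act occurred.
The untolled deadline — 6 years after September 25, 2024 — is September 25, 2030.
The period was tolled for 44 days by the pending criminal prosecution (March 20, 2030 to May 3, 2030), pushing the deadline to November 8, 2030.
The defendant's absence from the jurisdiction from August 11, 2030 to July 16, 2031 tolled the period for 339 days, extending the deadline to October 13, 2031.
Because the emergency suspension of filing deadlines ran from September 21, 2031 to June 28, 2032, the deadline is extended by 281 days to July 20, 2032.

July 20, 2032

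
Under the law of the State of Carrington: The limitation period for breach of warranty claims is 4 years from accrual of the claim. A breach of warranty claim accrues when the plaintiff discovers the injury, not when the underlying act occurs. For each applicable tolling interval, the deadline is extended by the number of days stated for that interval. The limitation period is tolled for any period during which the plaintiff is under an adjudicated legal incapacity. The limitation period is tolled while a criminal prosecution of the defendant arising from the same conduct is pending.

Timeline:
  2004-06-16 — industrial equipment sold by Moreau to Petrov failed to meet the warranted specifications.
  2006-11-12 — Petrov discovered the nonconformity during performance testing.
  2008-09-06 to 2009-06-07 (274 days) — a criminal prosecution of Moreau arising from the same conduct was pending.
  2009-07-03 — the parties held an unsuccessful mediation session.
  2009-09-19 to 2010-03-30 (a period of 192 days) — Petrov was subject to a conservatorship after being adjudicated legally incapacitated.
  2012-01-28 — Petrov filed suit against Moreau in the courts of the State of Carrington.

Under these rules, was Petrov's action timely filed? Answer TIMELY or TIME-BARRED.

The claim did not accrue until Petrov discovered the injury on 2006-11-12; the 2004-06-16 act date does not start the clock under the stated rule.
Adding the 4 years base period to 2006-11-12 gives a deadline of 2010-11-12, before any tolling.
The pending criminal prosecution from 2008-09-06 to 2009-06-07 tolled the period for 274 days, extending the deadline to 2011-08-13.
Because the plaintiff's legal incapacity ran from 2009-09-19 to 2010-03-30, the deadline is extended by 192 days to 2012-02-21.
The other events in the timeline have no effect on the limitation period under the stated rules.
Petrov filed on 2012-01-28, before the 2012-02-21 deadline, so the action is timely.

TIMELY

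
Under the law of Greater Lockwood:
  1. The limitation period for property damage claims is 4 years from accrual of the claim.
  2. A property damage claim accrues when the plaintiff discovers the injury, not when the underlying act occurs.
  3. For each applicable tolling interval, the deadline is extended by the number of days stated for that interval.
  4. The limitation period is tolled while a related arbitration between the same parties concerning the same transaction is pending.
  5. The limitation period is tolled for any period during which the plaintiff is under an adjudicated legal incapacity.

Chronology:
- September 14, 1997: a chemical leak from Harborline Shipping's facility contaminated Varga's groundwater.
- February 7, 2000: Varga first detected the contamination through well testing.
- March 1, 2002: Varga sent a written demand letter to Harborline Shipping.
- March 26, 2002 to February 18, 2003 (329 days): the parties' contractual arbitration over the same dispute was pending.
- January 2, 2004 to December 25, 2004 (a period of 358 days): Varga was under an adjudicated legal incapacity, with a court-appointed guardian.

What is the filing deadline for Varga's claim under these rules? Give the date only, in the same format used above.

Under the discovery rule, the claim accrued on February 7, 2000, when Varga discovered the injury — not on the September 14, 1997 date of the underlying act.
Adding the 4 years base period to February 7, 2000 gives a deadline of February 7, 2004, before any tolling.
The pending related arbitration from March 26, 2002 to February 18, 2003 tolled the period for 329 days, extending the deadline to January 1, 2005.
The period was tolled for 358 days by the plaintiff's legal incapacity (January 2, 2004 to December 25, 2004), pushing the deadline to December 25, 2005.
The other events in the timeline have no effect on the limitation period under the stated rules.

December 25, 2005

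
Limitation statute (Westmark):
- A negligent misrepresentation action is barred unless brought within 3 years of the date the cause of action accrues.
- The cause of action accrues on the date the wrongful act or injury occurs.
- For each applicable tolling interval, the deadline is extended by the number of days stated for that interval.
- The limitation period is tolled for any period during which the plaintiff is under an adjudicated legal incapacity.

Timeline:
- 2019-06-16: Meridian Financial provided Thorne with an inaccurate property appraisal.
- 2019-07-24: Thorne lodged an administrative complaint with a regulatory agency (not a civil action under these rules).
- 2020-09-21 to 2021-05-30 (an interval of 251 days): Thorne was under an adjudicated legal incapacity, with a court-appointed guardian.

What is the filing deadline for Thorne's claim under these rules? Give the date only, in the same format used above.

2023-02-22

The claim accrued on 2019-06-16, when the wrongful act occurred.
Adding the 3 years base period to 2019-06-16 gives a deadline of 2022-06-16, before any tolling.
The plaintiff's legal incapacity from 2020-09-21 to 2021-05-30 tolled the period for 251 days, extending the deadline to 2023-02-22.
Nothing else in the chronology tolls or restarts the period.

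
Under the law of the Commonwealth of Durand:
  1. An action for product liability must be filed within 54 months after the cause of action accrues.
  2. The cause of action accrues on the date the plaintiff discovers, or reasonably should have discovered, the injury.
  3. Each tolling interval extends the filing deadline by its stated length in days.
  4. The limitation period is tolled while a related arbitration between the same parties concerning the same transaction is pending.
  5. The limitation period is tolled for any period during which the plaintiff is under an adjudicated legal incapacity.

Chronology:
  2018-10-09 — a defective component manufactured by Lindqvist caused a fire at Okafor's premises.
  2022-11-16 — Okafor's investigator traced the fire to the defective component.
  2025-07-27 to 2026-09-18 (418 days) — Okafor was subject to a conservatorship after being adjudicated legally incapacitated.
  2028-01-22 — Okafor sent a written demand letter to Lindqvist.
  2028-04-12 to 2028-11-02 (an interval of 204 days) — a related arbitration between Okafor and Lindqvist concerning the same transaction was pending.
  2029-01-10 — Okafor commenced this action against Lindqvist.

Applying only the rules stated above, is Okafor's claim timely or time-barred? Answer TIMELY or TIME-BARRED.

The claim did not accrue until Okafor discovered the injury on 2022-11-16; the 2018-10-09 act date does not start the clock under the stated rule.
Adding the 54 months base period to 2022-11-16 gives a deadline of 2027-05-16, before any tolling.
The plaintiff's legal incapacity from 2025-07-27 to 2026-09-18 tolled the period for 418 days, extending the deadline to 2028-07-07.
The pending related arbitration from 2028-04-12 to 2028-11-02 tolled the period for 204 days, extending the deadline to 2029-01-27.
The other events in the timeline have no effect on the limitation period under the stated rules.
Filing on 2029-01-10 beat the 2029-01-27 deadline — the action is timely.

TIMELY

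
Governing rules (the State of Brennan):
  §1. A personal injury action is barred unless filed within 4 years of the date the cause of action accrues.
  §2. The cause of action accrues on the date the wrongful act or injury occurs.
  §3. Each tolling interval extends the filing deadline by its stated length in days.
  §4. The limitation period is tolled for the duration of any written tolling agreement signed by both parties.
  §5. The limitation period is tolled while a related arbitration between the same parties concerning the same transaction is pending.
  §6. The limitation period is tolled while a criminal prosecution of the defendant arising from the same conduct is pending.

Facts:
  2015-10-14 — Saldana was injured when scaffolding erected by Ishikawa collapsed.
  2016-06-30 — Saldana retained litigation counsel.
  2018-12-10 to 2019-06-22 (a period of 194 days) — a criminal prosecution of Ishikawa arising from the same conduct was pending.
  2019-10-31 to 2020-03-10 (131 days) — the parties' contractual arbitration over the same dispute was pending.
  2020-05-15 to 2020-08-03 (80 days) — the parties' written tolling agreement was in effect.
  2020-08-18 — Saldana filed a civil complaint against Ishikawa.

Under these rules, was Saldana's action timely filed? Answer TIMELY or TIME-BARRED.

The limitation period began to run on 2015-10-14.
The untolled deadline — 4 years after 2015-10-14 — is 2019-10-14.
Because the pending criminal prosecution ran from 2018-12-10 to 2019-06-22, the deadline is extended by 194 days to 2020-04-25.
Because the pending related arbitration ran from 2019-10-31 to 2020-03-10, the deadline is extended by 131 days to 2020-09-03.
The written tolling agreement from 2020-05-15 to 2020-08-03 tolled the period for 80 days, extending the deadline to 2020-11-22.
None of the other events listed affects the running of the period under the stated rules.
The 2020-08-18 filing precedes the 2020-11-22 deadline; the claim is timely.

TIMELY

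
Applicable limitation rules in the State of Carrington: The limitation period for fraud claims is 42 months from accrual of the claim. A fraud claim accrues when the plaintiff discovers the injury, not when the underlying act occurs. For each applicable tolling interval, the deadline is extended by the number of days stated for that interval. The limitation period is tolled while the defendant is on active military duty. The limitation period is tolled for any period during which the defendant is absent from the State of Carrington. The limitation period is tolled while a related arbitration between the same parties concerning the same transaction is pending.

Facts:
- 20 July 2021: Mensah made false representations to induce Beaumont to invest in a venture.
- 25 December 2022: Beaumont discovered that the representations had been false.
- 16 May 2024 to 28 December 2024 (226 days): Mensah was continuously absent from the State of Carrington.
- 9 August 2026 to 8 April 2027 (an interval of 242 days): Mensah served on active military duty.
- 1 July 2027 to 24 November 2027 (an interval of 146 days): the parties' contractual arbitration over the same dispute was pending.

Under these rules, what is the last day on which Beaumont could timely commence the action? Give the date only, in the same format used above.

29 February 2028

Accrual is tied to discovery, so the period began on 25 December 2022 rather than on 20 July 2021 when the act occurred.
Adding the 42 months base period to 25 December 2022 gives a deadline of 25 June 2026, before any tolling.
The period was tolled for 226 days by the defendant's absence from the jurisdiction (16 May 2024 to 28 December 2024), pushing the deadline to 6 February 2027.
Because the defendant's active military service ran from 9 August 2026 to 8 April 2027, the deadline is extended by 242 days to 6 October 2027.
Because the pending related arbitration ran from 1 July 2027 to 24 November 2027, the deadline is extended by 146 days to 29 February 2028.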